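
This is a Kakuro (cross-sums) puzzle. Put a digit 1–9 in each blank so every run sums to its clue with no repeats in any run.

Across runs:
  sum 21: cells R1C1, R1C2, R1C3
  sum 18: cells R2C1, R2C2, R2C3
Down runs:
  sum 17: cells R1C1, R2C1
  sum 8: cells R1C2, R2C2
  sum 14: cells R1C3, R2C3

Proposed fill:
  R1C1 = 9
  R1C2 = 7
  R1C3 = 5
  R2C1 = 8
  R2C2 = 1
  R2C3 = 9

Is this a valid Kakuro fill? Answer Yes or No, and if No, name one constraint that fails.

Across: 9+7+5=21; 8+1+9=18. Down: 9+8=17; 7+1=8; 5+9=14. No digit repeats within any run.

Yes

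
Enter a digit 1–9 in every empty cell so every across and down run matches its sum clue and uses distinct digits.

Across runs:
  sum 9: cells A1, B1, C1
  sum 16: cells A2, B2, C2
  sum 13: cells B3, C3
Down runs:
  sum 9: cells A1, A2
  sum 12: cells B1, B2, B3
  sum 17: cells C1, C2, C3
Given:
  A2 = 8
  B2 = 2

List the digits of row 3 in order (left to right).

A1 = 9 − 8 = 1 completes the 9 down.
C2 = 16 − 10 = 6 completes the 16 across.
Nothing is forced directly, so branch on B1, whose candidates are 3 or 6. If B1 = 3: then C1 would have to be in {5} for the 9 across but in {2,3,4,7,8,9} for the 17 down — contradiction. So B1 = 6.
C1 = 9 − 7 = 2 completes the 9 across.
B3 = 12 − 8 = 4 completes the 12 down.
C3 = 13 − 4 = 9 completes the 13 across.

4 9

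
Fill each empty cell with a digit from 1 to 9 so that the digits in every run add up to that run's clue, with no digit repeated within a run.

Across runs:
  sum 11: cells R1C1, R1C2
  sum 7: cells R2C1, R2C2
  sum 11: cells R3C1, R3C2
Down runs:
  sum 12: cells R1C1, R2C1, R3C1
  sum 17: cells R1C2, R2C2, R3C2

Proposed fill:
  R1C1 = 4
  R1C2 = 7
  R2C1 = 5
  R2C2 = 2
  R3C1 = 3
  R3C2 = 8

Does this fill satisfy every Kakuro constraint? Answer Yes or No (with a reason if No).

Yes

Across: 4+7=11; 5+2=7; 3+8=11. Down: 4+5+3=12; 7+2+8=17. No digit repeats within any run.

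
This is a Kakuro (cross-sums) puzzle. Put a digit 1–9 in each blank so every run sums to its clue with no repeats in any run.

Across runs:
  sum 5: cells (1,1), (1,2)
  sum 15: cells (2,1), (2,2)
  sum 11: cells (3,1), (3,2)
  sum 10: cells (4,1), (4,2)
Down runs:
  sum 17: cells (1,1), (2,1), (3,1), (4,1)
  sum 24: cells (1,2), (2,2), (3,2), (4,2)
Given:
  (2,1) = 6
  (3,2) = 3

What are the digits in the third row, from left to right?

Given what's placed, (1,2) must be 4 to fit the 5 across and 24 down.
(2,2) = 15 − 6 = 9 completes the 15 across.
(3,1) = 11 − 3 = 8 completes the 11 across.
(4,2) = 24 − 16 = 8 completes the 24 down.
(1,1) = 5 − 4 = 1 completes the 5 across.
(4,1) = 10 − 8 = 2 completes the 10 across.

8, 3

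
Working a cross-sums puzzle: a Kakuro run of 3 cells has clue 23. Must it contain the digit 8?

Yes

The only way to make 23 from 3 distinct digits is {6,8,9}, which contains 8.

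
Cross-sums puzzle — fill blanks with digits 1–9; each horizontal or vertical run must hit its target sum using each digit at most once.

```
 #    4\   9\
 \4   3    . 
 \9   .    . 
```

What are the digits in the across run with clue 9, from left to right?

4 in 2 cells must be {1,3}.
R1C2 = 4 − 3 = 1 completes the 4 across.
R2C1 = 4 − 3 = 1 completes the 4 down.
R2C2 = 9 − 1 = 8 completes the 9 across.

1 8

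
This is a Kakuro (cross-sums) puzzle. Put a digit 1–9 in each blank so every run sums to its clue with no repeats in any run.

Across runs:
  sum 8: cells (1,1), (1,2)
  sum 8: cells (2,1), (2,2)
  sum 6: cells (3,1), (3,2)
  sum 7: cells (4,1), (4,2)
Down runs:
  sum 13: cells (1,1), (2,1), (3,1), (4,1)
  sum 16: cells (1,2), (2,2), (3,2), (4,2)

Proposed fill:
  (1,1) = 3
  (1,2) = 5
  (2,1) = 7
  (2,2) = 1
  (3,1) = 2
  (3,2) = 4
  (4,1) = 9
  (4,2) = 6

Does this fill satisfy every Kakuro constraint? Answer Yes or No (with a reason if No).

No — the down run (1,1)–(4,1) sums to 21, not 13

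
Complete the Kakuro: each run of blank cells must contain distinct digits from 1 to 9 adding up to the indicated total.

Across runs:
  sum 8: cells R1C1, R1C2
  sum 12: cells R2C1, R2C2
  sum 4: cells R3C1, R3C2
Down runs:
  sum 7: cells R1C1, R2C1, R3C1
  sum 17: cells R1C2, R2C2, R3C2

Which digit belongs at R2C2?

4 in 2 cells must be {1,3}; 7 in 3 cells must be {1,2,4}.
The 12 across and the 7 down share only 4, so R2C1 = 4.
R2C2 = 12 − 4 = 8 completes the 12 across.
Given what's placed, R3C1 must be 1 to fit the 4 across and 7 down.
R3C2 = 4 − 1 = 3 completes the 4 across.
R1C1 = 7 − 5 = 2 completes the 7 down.
R1C2 = 8 − 2 = 6 completes the 8 across.

8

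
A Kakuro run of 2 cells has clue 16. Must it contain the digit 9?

Yes

The only way to make 16 from 2 distinct digits is {7,9}, which contains 9.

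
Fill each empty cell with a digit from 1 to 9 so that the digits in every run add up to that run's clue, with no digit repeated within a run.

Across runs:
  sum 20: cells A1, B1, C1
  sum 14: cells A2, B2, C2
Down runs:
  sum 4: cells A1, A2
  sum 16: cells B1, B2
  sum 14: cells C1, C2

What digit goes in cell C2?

6

4 in 2 cells must be {1,3}; 16 in 2 cells must be {7,9}.
The 20 across and the 4 down share only 3, so A1 = 3.
Given what's placed, B1 must be 9 to fit the 20 across and 16 down.
C1 = 20 − 12 = 8 completes the 20 across.
A2 = 4 − 3 = 1 completes the 4 down.
B2 = 16 − 9 = 7 completes the 16 down.
C2 = 14 − 8 = 6 completes the 14 across.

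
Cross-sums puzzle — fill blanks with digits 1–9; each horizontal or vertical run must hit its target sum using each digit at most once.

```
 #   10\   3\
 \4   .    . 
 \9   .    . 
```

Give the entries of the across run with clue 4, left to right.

4 in 2 cells must be {1,3}; 3 in 2 cells must be {1,2}.
The 4 across and the 3 down share only 1, so R1C2 = 1.
R2C2 = 3 − 1 = 2 completes the 3 down.
R1C1 = 4 − 1 = 3 completes the 4 across.
R2C1 = 9 − 2 = 7 completes the 9 across.

3, 1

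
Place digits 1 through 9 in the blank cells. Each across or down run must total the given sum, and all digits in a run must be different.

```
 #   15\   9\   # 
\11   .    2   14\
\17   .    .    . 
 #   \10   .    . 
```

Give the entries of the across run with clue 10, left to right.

R1C1 = 11 − 2 = 9 completes the 11 across.
R2C1 = 15 − 9 = 6 completes the 15 down.
No cell is forced outright now. R2C2 can only be 3 or 4 (the digits allowed by both its 17 across and its 9 down). If R2C2 = 4: then R2C3 would have to be in {7} for the 17 across but in {5,6,8,9} for the 14 down — contradiction. So R2C2 = 3.
R2C3 = 17 − 9 = 8 completes the 17 across.
R3C2 = 9 − 5 = 4 completes the 9 down.
R3C3 = 10 − 4 = 6 completes the 10 across.

4 6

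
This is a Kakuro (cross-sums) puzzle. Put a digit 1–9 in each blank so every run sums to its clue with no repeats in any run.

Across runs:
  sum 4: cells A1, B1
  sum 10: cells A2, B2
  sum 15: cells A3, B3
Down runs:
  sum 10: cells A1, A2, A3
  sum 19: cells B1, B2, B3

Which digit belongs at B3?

9

4 in 2 cells must be {1,3}.
The 4 across and the 19 down share only 3, so B1 = 3.
A1 = 4 − 3 = 1 completes the 4 across.
Nothing is forced directly, so branch on B2, whose candidates are 7 or 9. If B2 = 9: then A2 would have to be in {1} for the 10 across but in {2,3,4,5,6,7} for the 10 down — contradiction. So B2 = 7.
A2 = 10 − 7 = 3 completes the 10 across.
A3 = 10 − 4 = 6 completes the 10 down.
B3 = 15 − 6 = 9 completes the 15 across.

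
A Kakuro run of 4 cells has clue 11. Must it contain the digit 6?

The only way to make 11 from 4 distinct digits is {1,2,3,5}, which does not contain 6.

No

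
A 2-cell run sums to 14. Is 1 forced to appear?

No

Counterexample: {5,9} sums to 14 without using 1.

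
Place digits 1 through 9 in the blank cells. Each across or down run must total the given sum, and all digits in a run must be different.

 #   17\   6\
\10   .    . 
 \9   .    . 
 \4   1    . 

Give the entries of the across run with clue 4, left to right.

1 3

4 in 2 cells must be {1,3}; 6 in 3 cells must be {1,2,3}.
Given what's placed, R2C1 must be 7 to fit the 9 across and 17 down.
R2C2 = 9 − 7 = 2 completes the 9 across.
R3C2 = 4 − 1 = 3 completes the 4 across.
R1C1 = 17 − 8 = 9 completes the 17 down.
R1C2 = 10 − 9 = 1 completes the 10 across.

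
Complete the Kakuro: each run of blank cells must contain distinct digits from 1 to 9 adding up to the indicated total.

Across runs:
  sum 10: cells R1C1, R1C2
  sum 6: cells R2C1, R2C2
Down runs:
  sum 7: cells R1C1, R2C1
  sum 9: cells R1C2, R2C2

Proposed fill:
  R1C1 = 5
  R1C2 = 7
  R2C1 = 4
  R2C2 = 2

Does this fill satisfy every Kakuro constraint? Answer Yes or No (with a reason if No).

No — the down run R1C1–R2C1 sums to 9, not 7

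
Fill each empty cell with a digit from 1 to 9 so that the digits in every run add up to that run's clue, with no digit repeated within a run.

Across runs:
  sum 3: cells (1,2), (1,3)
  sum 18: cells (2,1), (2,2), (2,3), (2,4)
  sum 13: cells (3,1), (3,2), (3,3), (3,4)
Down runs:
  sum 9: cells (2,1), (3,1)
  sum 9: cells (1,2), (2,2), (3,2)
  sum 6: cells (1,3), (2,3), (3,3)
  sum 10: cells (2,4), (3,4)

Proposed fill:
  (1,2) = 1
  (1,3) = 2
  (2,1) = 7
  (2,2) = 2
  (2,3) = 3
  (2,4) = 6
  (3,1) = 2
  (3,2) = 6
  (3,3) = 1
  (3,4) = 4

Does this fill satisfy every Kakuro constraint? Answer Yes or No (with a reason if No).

Across: 1+2=3; 7+2+3+6=18; 2+6+1+4=13. Down: 7+2=9; 1+2+6=9; 2+3+1=6; 6+4=10. No digit repeats within any run.

Yes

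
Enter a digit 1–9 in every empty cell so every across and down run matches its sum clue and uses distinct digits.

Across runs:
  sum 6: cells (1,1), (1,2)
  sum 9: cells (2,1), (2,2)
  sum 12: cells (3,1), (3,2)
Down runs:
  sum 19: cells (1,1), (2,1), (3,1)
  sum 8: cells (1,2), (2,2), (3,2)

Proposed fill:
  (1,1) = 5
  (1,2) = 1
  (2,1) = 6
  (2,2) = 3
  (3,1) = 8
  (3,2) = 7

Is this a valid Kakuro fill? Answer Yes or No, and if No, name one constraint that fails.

No — the across run (3,1)–(3,2) sums to 15, not 12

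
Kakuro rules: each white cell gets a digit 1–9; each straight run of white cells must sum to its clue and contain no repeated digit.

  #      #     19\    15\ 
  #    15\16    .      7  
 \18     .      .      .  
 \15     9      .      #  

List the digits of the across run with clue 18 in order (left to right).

6 4 8

16 in 2 cells must be {7,9}.
R1C2 = 16 − 7 = 9 completes the 16 across.
R2C1 = 15 − 9 = 6 completes the 15 down.
R2C3 = 15 − 7 = 8 completes the 15 down.
R3C2 = 15 − 9 = 6 completes the 15 across.
R2C2 = 18 − 14 = 4 completes the 18 across.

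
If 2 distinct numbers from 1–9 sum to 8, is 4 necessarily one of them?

No

Counterexample: {1,7} sums to 8 without using 4.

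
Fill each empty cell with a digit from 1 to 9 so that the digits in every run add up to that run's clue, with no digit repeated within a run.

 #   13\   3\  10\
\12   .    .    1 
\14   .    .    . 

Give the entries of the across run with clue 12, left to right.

9 2 1

3 in 2 cells must be {1,2}.
Given what's placed, R1C2 must be 2 to fit the 12 across and 3 down.
R2C2 = 3 − 2 = 1 completes the 3 down.
R2C3 = 10 − 1 = 9 completes the 10 down.
R1C1 = 12 − 3 = 9 completes the 12 across.
R2C1 = 14 − 10 = 4 completes the 14 across.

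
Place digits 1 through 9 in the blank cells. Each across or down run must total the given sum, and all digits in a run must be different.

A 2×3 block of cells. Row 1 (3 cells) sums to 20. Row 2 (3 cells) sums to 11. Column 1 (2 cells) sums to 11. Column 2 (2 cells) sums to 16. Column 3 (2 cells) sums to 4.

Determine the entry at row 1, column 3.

3

16 in 2 cells must be {7,9}; 4 in 2 cells must be {1,3}.
The 20 across and the 4 down share only 3, so (1,3) = 3.
The 11 across and the 16 down share only 7, so (2,2) = 7.
(2,3) = 4 − 3 = 1 completes the 4 down.
(1,2) = 16 − 7 = 9 completes the 16 down.
(2,1) = 11 − 8 = 3 completes the 11 across.
(1,1) = 20 − 12 = 8 completes the 20 across.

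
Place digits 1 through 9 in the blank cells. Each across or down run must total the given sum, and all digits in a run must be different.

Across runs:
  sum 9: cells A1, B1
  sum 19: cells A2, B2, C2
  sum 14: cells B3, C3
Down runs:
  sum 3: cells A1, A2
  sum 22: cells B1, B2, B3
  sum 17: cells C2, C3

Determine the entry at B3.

5

3 in 2 cells must be {1,2}; 17 in 2 cells must be {8,9}.
The 19 across and the 3 down share only 2, so A2 = 2.
A1 = 3 − 2 = 1 completes the 3 down.
B1 = 9 − 1 = 8 completes the 9 across.
B2 = 9: the only remaining digit allowed by both the 19 across and the 22 down.
C2 = 19 − 11 = 8 completes the 19 across.
B3 = 22 − 17 = 5 completes the 22 down.
C3 = 14 − 5 = 9 completes the 14 across.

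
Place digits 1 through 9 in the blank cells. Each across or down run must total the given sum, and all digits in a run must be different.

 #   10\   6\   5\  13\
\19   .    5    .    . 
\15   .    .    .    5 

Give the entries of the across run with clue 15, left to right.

6 1 3 5

R1C4 = 13 − 5 = 8 completes the 13 down.
R2C2 = 6 − 5 = 1 completes the 6 down.
Nothing is forced directly, so branch on R2C3, whose candidates are 2 or 3. If R2C3 = 2: then R1C3 would have to be in {2,4} for the 19 across but in {3} for the 5 down — contradiction. So R2C3 = 3.
R1C3 = 5 − 3 = 2 completes the 5 down.
R2C1 = 15 − 9 = 6 completes the 15 across.
R1C1 = 19 − 15 = 4 completes the 19 across.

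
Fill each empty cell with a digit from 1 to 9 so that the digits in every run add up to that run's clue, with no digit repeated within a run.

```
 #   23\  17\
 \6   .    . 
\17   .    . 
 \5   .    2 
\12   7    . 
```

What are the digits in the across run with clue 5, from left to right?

17 in 2 cells must be {8,9}.
R3C1 = 5 − 2 = 3 completes the 5 across.
R4C2 = 12 − 7 = 5 completes the 12 across.
Given what's placed, R2C2 must be 9 to fit the 17 across and 17 down.
R1C2 = 17 − 16 = 1 completes the 17 down.
R2C1 = 17 − 9 = 8 completes the 17 across.
R1C1 = 6 − 1 = 5 completes the 6 across.

3, 2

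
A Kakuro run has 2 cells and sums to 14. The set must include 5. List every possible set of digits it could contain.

{5,9}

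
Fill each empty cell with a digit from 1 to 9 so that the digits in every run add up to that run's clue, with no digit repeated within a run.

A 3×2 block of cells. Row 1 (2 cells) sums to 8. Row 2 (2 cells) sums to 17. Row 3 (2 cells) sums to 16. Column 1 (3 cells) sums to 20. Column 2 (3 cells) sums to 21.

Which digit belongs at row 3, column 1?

9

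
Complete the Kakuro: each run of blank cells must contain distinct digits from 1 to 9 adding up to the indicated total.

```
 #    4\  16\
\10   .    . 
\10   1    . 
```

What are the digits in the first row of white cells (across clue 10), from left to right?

4 in 2 cells must be {1,3}; 16 in 2 cells must be {7,9}.
R1C1 = 4 − 1 = 3 completes the 4 down.
R1C2 = 10 − 3 = 7 completes the 10 across.
R2C2 = 10 − 1 = 9 completes the 10 across.

3 7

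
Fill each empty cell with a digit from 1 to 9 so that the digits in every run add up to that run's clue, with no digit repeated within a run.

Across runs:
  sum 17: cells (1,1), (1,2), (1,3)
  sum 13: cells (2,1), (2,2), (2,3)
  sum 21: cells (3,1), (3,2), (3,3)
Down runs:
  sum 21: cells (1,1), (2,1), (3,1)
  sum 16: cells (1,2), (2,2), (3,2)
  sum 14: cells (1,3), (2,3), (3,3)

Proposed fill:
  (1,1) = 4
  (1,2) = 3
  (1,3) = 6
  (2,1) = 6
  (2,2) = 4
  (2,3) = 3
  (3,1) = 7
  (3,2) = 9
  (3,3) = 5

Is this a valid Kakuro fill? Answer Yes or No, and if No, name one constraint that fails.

No — the across run (1,1)–(1,3) sums to 13, not 17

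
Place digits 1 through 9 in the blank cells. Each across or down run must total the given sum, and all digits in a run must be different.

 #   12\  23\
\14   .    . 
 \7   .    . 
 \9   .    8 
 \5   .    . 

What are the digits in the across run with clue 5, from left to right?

R3C1 = 9 − 8 = 1 completes the 9 across.
No cell is forced outright now. R1C1 can only be 5 or 6 (the digits allowed by both its 14 across and its 12 down). If R1C1 = 6: then R1C2 would have to be in {8} for the 14 across but in {1,2,3,4,5,6,7,9} for the 23 down — contradiction. So R1C1 = 5.
R1C2 = 14 − 5 = 9 completes the 14 across.
Nothing is forced directly, so branch on R2C1, whose candidates are 2 or 4. If R2C1 = 4: then R2C2 would have to be in {3} for the 7 across but in {1,2,4,5} for the 23 down — contradiction. So R2C1 = 2.
R2C2 = 7 − 2 = 5 completes the 7 across.
R4C1 = 12 − 8 = 4 completes the 12 down.
R4C2 = 5 − 4 = 1 completes the 5 across.

4 1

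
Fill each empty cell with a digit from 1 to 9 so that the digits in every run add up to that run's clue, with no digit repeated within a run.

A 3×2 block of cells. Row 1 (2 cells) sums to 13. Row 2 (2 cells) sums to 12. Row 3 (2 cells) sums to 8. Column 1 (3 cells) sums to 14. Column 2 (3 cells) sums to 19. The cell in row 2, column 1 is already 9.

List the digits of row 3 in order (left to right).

1 7

Given what's placed, (1,1) must be 4 to fit the 13 across and 14 down.
(1,2) = 13 − 4 = 9 completes the 13 across.
(2,2) = 12 − 9 = 3 completes the 12 across.
(3,1) = 14 − 13 = 1 completes the 14 down.
(3,2) = 8 − 1 = 7 completes the 8 across.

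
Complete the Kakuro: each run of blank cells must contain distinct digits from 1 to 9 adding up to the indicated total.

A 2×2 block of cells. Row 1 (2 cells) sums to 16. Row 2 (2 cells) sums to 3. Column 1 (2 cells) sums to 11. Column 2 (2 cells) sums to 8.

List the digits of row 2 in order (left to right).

2 1

16 in 2 cells must be {7,9}; 3 in 2 cells must be {1,2}.
The 16 across and the 8 down share only 7, so (1,2) = 7.
The 3 across and the 11 down share only 2, so (2,1) = 2.
(2,2) = 3 − 2 = 1 completes the 3 across.
(1,1) = 16 − 7 = 9 completes the 16 across.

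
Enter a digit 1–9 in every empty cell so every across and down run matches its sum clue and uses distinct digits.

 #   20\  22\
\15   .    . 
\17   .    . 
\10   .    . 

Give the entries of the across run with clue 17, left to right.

17 in 2 cells must be {8,9}.
Nothing is forced directly, so branch on R2C1, whose candidates are 8 or 9. If R2C1 = 9: that forces R2C2 = 8, R3C2 = 9, after which R1C2 would have to be in {6,7,8,9} for the 15 across but in {5} for the 22 down — contradiction. So R2C1 = 8.
R2C2 = 17 − 8 = 9 completes the 17 across.
Nothing is forced directly, so branch on R1C1, whose candidates are 7 or 9. If R1C1 = 7: that forces R1C2 = 8, after which R3C1 would have to be in {1,2,3,4,6,7,8,9} for the 10 across but in {5} for the 20 down — contradiction. So R1C1 = 9.
R1C2 = 15 − 9 = 6 completes the 15 across.
R3C1 = 20 − 17 = 3 completes the 20 down.
R3C2 = 10 − 3 = 7 completes the 10 across.

8 9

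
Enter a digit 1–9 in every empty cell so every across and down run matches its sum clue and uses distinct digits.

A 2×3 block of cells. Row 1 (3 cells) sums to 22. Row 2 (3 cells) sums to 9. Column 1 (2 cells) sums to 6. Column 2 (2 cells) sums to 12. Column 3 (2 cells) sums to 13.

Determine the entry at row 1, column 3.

8

The 22 across and the 6 down share only 5, so (1,1) = 5.
(2,1) = 6 − 5 = 1 completes the 6 down.
Nothing is forced directly, so branch on (2,2), whose candidates are 3 or 5. If (2,2) = 5: then (1,2) would have to be in {8,9} for the 22 across but in {7} for the 12 down — contradiction. So (2,2) = 3.
(1,2) = 12 − 3 = 9 completes the 12 down.
(1,3) = 22 − 14 = 8 completes the 22 across.
(2,3) = 9 − 4 = 5 completes the 9 across.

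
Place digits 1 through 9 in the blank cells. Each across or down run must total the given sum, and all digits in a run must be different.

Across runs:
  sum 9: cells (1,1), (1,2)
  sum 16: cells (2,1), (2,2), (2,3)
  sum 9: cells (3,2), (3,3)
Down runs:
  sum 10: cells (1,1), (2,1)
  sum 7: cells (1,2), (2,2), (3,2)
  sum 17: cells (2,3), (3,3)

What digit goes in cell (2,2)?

7 in 3 cells must be {1,2,4}; 17 in 2 cells must be {8,9}.
The 9 across and the 17 down share only 8, so (3,3) = 8.
(2,3) = 17 − 8 = 9 completes the 17 down.
(3,2) = 9 − 8 = 1 completes the 9 across.
No cell is forced outright now. (1,2) can only be 2 or 4 (the digits allowed by both its 9 across and its 7 down). If (1,2) = 4: then (1,1) would have to be in {5} for the 9 across but in {1,2,3,4,6,7,8,9} for the 10 down — contradiction. So (1,2) = 2.
(1,1) = 9 − 2 = 7 completes the 9 across.
(2,1) = 10 − 7 = 3 completes the 10 down.
(2,2) = 16 − 12 = 4 completes the 16 across.

4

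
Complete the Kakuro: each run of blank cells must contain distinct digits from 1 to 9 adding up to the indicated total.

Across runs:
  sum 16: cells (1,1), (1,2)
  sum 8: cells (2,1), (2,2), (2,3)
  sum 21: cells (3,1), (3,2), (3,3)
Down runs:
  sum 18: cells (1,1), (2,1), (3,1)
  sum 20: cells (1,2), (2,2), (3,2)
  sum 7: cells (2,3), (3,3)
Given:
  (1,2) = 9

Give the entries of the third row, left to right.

16 in 2 cells must be {7,9}.
(1,1) = 16 − 9 = 7 completes the 16 across.
Nothing is forced directly, so branch on (2,1), whose candidates are 2 or 3 or 5. If (2,1) = 2: that forces (2,2) = 5, (2,3) = 1, (3,1) = 9, after which (3,2) would have to be in {4,5,7,8} for the 21 across but in {6} for the 20 down — contradiction. If (2,1) = 5: then (2,2) would have to be in {1,2} for the 8 across but in {3,4,5,6,7,8} for the 20 down — contradiction. So (2,1) = 3.
(2,2) = 4: the only remaining digit allowed by both the 8 across and the 20 down.
(2,3) = 8 − 7 = 1 completes the 8 across.
(3,1) = 18 − 10 = 8 completes the 18 down.
(3,2) = 20 − 13 = 7 completes the 20 down.
(3,3) = 21 − 15 = 6 completes the 21 across.

8, 7, 6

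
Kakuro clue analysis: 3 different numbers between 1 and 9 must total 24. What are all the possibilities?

{7,8,9}

3 distinct digits from 1–9 sum between 6 and 24.
Only one set works: {7,8,9}.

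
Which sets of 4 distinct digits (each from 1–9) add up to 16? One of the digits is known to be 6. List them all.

4 distinct digits from 1–9 sum between 10 and 30.
Keeping only sets containing 6.

{1,2,6,7}; {1,4,5,6}; {2,3,5,6}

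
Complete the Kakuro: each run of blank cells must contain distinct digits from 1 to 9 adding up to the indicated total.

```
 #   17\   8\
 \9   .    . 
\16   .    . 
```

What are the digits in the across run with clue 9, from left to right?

16 in 2 cells must be {7,9}; 17 in 2 cells must be {8,9}.
The 9 across and the 17 down share only 8, so R1C1 = 8.
R1C2 = 9 − 8 = 1 completes the 9 across.
R2C1 = 17 − 8 = 9 completes the 17 down.
R2C2 = 16 − 9 = 7 completes the 16 across.

8, 1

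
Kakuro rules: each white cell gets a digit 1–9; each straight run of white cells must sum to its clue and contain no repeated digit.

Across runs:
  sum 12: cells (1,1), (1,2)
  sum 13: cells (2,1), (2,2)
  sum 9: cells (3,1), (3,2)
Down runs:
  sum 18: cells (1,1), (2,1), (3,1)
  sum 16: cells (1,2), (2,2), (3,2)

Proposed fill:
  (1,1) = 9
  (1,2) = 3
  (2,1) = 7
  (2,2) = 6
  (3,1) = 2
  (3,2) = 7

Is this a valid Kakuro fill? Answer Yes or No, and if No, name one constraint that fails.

Yes

Across: 9+3=12; 7+6=13; 2+7=9. Down: 9+7+2=18; 3+6+7=16. No digit repeats within any run.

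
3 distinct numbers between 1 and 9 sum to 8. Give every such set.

{1,2,5}; {1,3,4}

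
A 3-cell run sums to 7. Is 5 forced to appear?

The only way to make 7 from 3 distinct digits is {1,2,4}, which does not contain 5.

No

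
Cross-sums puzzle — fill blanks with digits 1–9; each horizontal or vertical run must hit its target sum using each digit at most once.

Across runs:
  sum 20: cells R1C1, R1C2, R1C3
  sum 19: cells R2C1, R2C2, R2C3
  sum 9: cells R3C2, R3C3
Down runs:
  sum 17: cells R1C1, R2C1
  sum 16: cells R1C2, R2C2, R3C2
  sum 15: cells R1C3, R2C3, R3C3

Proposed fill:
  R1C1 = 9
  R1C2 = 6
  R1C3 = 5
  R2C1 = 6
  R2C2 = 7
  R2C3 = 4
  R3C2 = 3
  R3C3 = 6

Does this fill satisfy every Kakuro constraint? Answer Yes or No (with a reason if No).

No — the down run R1C1–R2C1 sums to 15, not 17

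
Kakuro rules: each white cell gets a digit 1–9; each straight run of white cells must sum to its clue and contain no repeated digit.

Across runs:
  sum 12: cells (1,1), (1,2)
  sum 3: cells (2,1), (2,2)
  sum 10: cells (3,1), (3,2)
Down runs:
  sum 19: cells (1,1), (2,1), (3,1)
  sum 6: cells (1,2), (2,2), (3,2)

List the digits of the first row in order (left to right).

3 in 2 cells must be {1,2}; 6 in 3 cells must be {1,2,3}.
The 12 across and the 6 down share only 3, so (1,2) = 3.
The 3 across and the 19 down share only 2, so (2,1) = 2.
(2,2) = 3 − 2 = 1 completes the 3 across.
(3,2) = 6 − 4 = 2 completes the 6 down.
(1,1) = 12 − 3 = 9 completes the 12 across.
(3,1) = 10 − 2 = 8 completes the 10 across.

9 3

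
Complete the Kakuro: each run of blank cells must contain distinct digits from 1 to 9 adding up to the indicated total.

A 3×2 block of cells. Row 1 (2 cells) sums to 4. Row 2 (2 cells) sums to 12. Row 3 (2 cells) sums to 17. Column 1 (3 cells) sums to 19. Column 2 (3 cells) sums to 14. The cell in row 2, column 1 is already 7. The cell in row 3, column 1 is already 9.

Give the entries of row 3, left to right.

9 8

4 in 2 cells must be {1,3}; 17 in 2 cells must be {8,9}.
(1,1) = 19 − 16 = 3 completes the 19 down.
(1,2) = 4 − 3 = 1 completes the 4 across.
(2,2) = 12 − 7 = 5 completes the 12 across.
(3,2) = 17 − 9 = 8 completes the 17 across.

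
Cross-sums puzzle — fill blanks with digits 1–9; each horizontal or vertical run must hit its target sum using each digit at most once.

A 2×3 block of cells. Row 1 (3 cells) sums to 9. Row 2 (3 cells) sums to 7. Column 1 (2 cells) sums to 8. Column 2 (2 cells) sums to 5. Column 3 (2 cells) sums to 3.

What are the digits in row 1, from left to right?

6 1 2

7 in 3 cells must be {1,2,4}; 3 in 2 cells must be {1,2}.
Nothing is forced directly, so branch on (2,1), whose candidates are 1 or 2. If (2,1) = 1: then (1,1) would have to be in {1,2,3,4,5,6} for the 9 across but in {7} for the 8 down — contradiction. So (2,1) = 2.
(1,1) = 8 − 2 = 6 completes the 8 down.
Given what's placed, (2,3) must be 1 to fit the 7 across and 3 down.
(1,3) = 3 − 1 = 2 completes the 3 down.
(2,2) = 7 − 3 = 4 completes the 7 across.
(1,2) = 9 − 8 = 1 completes the 9 across.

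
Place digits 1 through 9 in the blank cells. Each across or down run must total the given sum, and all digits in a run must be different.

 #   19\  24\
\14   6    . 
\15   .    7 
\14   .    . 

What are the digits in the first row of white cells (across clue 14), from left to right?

24 in 3 cells must be {7,8,9}.
R1C2 = 14 − 6 = 8 completes the 14 across.
R2C1 = 15 − 7 = 8 completes the 15 across.
R3C1 = 19 − 14 = 5 completes the 19 down.
R3C2 = 14 − 5 = 9 completes the 14 across.

6 8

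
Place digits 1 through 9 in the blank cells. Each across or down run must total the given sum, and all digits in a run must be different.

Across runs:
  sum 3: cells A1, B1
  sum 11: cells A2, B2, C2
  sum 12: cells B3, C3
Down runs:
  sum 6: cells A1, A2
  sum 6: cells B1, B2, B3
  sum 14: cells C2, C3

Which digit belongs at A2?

4

3 in 2 cells must be {1,2}; 6 in 3 cells must be {1,2,3}.
The 12 across and the 6 down share only 3, so B3 = 3.
C3 = 12 − 3 = 9 completes the 12 across.
C2 = 14 − 9 = 5 completes the 14 down.
B2 = 2: the only remaining digit allowed by both the 11 across and the 6 down.
B1 = 6 − 5 = 1 completes the 6 down.
A2 = 11 − 7 = 4 completes the 11 across.
A1 = 3 − 1 = 2 completes the 3 across.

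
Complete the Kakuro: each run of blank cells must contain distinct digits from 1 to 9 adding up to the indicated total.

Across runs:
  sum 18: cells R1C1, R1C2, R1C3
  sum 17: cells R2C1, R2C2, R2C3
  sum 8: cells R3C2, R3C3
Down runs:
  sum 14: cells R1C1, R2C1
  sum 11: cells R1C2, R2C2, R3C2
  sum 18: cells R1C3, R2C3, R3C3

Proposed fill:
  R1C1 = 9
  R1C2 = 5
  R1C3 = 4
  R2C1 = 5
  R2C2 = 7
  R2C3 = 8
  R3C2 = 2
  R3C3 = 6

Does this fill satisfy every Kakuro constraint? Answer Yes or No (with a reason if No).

No — the down run R1C2–R3C2 sums to 14, not 11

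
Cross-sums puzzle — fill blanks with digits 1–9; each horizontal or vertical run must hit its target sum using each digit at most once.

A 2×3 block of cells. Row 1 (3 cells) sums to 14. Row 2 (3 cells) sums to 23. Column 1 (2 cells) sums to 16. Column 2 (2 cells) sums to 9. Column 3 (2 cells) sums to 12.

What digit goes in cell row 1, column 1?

7

23 in 3 cells must be {6,8,9}; 16 in 2 cells must be {7,9}.
The 23 across and the 16 down share only 9, so (2,1) = 9.
Given what's placed, (2,3) must be 8 to fit the 23 across and 12 down.
(1,1) = 16 − 9 = 7 completes the 16 down.
(1,3) = 12 − 8 = 4 completes the 12 down.
(2,2) = 23 − 17 = 6 completes the 23 across.
(1,2) = 14 − 11 = 3 completes the 14 across.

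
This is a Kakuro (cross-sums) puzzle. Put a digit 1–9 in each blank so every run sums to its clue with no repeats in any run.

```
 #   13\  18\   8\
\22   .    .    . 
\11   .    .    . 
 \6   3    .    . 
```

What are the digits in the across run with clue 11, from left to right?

2 8 1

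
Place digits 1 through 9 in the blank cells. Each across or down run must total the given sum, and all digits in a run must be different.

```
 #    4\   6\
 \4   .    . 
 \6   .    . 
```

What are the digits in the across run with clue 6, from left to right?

1 5

4 in 2 cells must be {1,3}.
The 4 across and the 6 down share only 1, so R1C2 = 1.
The 6 across and the 4 down share only 1, so R2C1 = 1.
R2C2 = 6 − 1 = 5 completes the 6 across.
R1C1 = 4 − 1 = 3 completes the 4 across.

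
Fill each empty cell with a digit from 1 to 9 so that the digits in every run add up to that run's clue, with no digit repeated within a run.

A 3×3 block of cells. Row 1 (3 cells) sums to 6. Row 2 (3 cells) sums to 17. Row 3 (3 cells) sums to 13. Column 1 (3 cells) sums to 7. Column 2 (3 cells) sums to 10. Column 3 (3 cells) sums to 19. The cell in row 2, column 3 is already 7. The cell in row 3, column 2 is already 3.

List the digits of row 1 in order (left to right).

2, 1, 3

6 in 3 cells must be {1,2,3}; 7 in 3 cells must be {1,2,4}.
Given what's placed, (1,3) must be 3 to fit the 6 across and 19 down.
(3,3) = 19 − 10 = 9 completes the 19 down.
(3,1) = 13 − 12 = 1 completes the 13 across.
Given what's placed, (1,1) must be 2 to fit the 6 across and 7 down.
(1,2) = 6 − 5 = 1 completes the 6 across.
(2,1) = 7 − 3 = 4 completes the 7 down.
(2,2) = 17 − 11 = 6 completes the 17 across.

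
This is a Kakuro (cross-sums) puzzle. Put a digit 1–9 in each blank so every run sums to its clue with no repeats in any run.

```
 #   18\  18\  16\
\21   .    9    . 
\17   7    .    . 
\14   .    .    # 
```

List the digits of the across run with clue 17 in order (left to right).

7, 1, 9

16 in 2 cells must be {7,9}.
R1C3 = 7: the only remaining digit allowed by both the 21 across and the 16 down.
R2C3 = 16 − 7 = 9 completes the 16 down.
R1C1 = 21 − 16 = 5 completes the 21 across.
R2C2 = 17 − 16 = 1 completes the 17 across.
R3C1 = 18 − 12 = 6 completes the 18 down.
R3C2 = 14 − 6 = 8 completes the 14 across.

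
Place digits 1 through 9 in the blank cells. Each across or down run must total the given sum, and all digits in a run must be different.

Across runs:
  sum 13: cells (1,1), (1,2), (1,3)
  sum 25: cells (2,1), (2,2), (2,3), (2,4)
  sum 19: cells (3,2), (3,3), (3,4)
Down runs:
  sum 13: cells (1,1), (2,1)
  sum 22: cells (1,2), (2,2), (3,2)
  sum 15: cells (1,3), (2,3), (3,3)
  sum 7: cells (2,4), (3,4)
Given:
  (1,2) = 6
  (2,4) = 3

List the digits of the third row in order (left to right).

7, 8, 4

(3,4) = 7 − 3 = 4 completes the 7 down.
Nothing is forced directly, so branch on (2,2), whose candidates are 7 or 9. If (2,2) = 7: that forces (3,2) = 9, (3,3) = 6, after which (2,3) would have to be in {6,9} for the 25 across but in {1,2,4,5,7,8} for the 15 down — contradiction. So (2,2) = 9.
(3,2) = 22 − 15 = 7 completes the 22 down.
(3,3) = 19 − 11 = 8 completes the 19 across.
Nothing is forced directly, so branch on (2,3), whose candidates are 5 or 6. If (2,3) = 6: then (1,3) would have to be in {2,3,4,5} for the 13 across but in {1} for the 15 down — contradiction. So (2,3) = 5.
(1,3) = 15 − 13 = 2 completes the 15 down.
(2,1) = 25 − 17 = 8 completes the 25 across.
(1,1) = 13 − 8 = 5 completes the 13 across.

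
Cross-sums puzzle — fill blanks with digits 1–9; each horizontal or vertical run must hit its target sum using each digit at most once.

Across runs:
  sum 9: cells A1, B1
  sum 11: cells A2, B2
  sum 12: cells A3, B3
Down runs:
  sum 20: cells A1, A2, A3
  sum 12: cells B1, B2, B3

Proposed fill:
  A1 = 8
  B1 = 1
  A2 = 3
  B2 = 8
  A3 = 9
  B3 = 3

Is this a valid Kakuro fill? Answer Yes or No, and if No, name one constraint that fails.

Yes

Across: 8+1=9; 3+8=11; 9+3=12. Down: 8+3+9=20; 1+8+3=12. No digit repeats within any run.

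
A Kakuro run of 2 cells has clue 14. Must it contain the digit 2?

Counterexample: {5,9} sums to 14 without using 2.

No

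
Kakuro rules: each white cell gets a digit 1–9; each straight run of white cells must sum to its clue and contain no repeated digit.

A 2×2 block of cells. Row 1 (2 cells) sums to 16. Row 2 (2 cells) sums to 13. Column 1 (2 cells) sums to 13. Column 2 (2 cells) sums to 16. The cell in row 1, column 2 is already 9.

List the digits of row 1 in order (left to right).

7 9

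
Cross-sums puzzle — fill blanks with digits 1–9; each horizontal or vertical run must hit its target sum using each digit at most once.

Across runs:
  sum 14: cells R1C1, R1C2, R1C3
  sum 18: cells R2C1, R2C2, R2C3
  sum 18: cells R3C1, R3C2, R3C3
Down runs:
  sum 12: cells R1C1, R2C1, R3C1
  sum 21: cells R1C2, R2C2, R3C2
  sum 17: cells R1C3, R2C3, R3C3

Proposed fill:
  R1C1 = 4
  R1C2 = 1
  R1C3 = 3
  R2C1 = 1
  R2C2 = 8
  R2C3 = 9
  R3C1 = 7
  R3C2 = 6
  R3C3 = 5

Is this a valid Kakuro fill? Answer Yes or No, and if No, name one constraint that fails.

No — the down run R1C2–R3C2 sums to 15, not 21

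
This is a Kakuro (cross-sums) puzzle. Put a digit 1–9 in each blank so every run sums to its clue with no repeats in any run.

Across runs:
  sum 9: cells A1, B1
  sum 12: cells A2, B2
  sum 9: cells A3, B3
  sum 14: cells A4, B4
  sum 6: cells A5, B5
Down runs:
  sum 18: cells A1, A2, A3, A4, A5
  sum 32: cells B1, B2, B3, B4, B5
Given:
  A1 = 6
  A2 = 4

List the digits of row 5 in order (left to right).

1, 5

B1 = 9 − 6 = 3 completes the 9 across.
B2 = 12 − 4 = 8 completes the 12 across.
A4 = 5: the only remaining digit allowed by both the 14 across and the 18 down.
B4 = 14 − 5 = 9 completes the 14 across.
B5 = 5: the only remaining digit allowed by both the 6 across and the 32 down.
B3 = 32 − 25 = 7 completes the 32 down.
A5 = 6 − 5 = 1 completes the 6 across.
A3 = 9 − 7 = 2 completes the 9 across.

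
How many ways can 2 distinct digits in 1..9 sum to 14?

2

2 distinct digits from 1–9 sum between 3 and 17.
Enumerating: {5,9}, {6,8}.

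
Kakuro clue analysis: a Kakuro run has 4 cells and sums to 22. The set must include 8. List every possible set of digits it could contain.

{1,4,8,9}; {1,6,7,8}; {2,3,8,9}; {2,5,7,8}; {3,4,7,8}; {3,5,6,8}

4 distinct digits from 1–9 sum between 10 and 30.
Keeping only sets containing 8.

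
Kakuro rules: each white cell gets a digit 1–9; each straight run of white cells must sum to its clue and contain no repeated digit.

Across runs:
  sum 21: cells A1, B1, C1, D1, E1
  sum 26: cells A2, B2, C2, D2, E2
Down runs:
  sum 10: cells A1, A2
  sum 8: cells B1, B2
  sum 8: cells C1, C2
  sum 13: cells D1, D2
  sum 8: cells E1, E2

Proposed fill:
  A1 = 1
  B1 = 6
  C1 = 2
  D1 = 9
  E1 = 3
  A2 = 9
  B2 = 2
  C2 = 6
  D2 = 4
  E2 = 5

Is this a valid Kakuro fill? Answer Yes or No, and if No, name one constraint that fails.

Across: 1+6+2+9+3=21; 9+2+6+4+5=26. Down: 1+9=10; 6+2=8; 2+6=8; 9+4=13; 3+5=8. No digit repeats within any run.

Yes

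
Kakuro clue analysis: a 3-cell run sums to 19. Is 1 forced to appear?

No

Counterexample: {2,8,9} sums to 19 without using 1.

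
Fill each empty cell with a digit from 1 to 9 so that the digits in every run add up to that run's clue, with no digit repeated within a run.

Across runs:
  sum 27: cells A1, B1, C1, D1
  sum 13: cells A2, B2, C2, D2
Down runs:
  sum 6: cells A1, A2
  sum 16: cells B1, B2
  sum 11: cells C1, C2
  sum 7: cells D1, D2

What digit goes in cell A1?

16 in 2 cells must be {7,9}.
Only 7 fits B2 under both its across sum 13 and down sum 16.
B1 = 16 − 7 = 9 completes the 16 down.
Nothing is forced directly, so branch on C2, whose candidates are 2 or 3. If C2 = 2: then C1 would have to be in {3,4,5,6,7,8} for the 27 across but in {9} for the 11 down — contradiction. So C2 = 3.
C1 = 11 − 3 = 8 completes the 11 down.
A1 = 4: the only remaining digit allowed by both the 27 across and the 6 down.

4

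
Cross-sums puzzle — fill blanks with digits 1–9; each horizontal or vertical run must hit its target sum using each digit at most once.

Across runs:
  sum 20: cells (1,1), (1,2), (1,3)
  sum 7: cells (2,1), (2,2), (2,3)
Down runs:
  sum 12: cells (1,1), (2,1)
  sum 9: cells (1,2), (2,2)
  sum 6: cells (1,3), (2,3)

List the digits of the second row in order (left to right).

7 in 3 cells must be {1,2,4}.
The 7 across and the 12 down share only 4, so (2,1) = 4.
(1,1) = 12 − 4 = 8 completes the 12 down.
Given what's placed, (1,3) must be 5 to fit the 20 across and 6 down.
(2,3) = 6 − 5 = 1 completes the 6 down.
(1,2) = 20 − 13 = 7 completes the 20 across.
(2,2) = 7 − 5 = 2 completes the 7 across.

4, 2, 1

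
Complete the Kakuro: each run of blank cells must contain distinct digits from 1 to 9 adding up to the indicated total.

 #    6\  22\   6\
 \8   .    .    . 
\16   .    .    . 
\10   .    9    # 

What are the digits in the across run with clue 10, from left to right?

6 in 3 cells must be {1,2,3}.
R1C2 = 5: the only remaining digit allowed by both the 8 across and the 22 down.
R2C2 = 22 − 14 = 8 completes the 22 down.
R3C1 = 10 − 9 = 1 completes the 10 across.
Given what's placed, R1C1 must be 2 to fit the 8 across and 6 down.
R1C3 = 8 − 7 = 1 completes the 8 across.
R2C1 = 6 − 3 = 3 completes the 6 down.
R2C3 = 16 − 11 = 5 completes the 16 across.

1, 9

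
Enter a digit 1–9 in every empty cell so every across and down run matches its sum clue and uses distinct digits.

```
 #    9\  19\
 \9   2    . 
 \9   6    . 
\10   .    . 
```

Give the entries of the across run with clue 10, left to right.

R1C2 = 9 − 2 = 7 completes the 9 across.
R2C2 = 9 − 6 = 3 completes the 9 across.
R3C1 = 9 − 8 = 1 completes the 9 down.
R3C2 = 10 − 1 = 9 completes the 10 across.

1 9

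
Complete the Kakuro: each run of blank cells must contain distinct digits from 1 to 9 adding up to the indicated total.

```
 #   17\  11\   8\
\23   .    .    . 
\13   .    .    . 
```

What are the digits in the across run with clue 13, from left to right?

8, 3, 2

23 in 3 cells must be {6,8,9}; 17 in 2 cells must be {8,9}.
The 23 across and the 8 down share only 6, so R1C3 = 6.
R2C3 = 8 − 6 = 2 completes the 8 down.
Given what's placed, R2C1 must be 8 to fit the 13 across and 17 down.
R2C2 = 13 − 10 = 3 completes the 13 across.
R1C1 = 17 − 8 = 9 completes the 17 down.
R1C2 = 23 − 15 = 8 completes the 23 across.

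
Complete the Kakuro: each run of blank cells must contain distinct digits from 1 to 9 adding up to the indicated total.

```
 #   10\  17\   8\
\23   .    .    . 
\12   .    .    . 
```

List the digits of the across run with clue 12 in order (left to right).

23 in 3 cells must be {6,8,9}; 17 in 2 cells must be {8,9}.
The 23 across and the 8 down share only 6, so R1C3 = 6.
R2C3 = 8 − 6 = 2 completes the 8 down.
Given what's placed, R2C2 must be 9 to fit the 12 across and 17 down.
R1C2 = 17 − 9 = 8 completes the 17 down.
R2C1 = 12 − 11 = 1 completes the 12 across.
R1C1 = 23 − 14 = 9 completes the 23 across.

1 9 2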